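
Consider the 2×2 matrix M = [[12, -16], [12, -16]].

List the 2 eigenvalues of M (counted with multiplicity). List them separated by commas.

-4, 0

det(M - λI) = (12 - λ)(-16 - λ) - (-16)·(12) = λ^2 + 4λ.
This factors as (λ + 4)·λ = 0.
Eigenvalues: -4, 0.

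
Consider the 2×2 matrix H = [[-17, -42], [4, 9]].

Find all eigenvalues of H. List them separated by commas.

-5, -3

det(H - λI) = (-17 - λ)(9 - λ) - (-42)·(4) = λ^2 + 8λ + 15.
This factors as (λ + 5)·(λ + 3) = 0.
Eigenvalues: -5, -3.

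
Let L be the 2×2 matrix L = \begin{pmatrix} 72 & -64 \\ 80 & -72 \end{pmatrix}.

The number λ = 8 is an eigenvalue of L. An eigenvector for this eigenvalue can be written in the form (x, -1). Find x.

We need (L - 8I)v = 0.
L - 8I = [[64, -64], [80, -80]].
Row 1: (64)·x + (-64)·-1 = 0
Row 2: (80)·x + (-80)·-1 = 0
Solving gives x = -1.
Check: L·(-1, -1) = (-8, -8) = 8·(-1, -1).

-1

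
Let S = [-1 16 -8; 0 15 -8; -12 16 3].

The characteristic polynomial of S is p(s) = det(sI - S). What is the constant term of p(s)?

77

p(s) = s^3 - 17s^2 + 59s + 77.
The constant term is 77.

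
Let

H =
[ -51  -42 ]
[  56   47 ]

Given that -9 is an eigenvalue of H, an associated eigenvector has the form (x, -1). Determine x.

We need (H + 9I)v = 0.
H + 9I = [[-42, -42], [56, 56]].
Row 1: (-42)·x + (-42)·-1 = 0
Row 2: (56)·x + (56)·-1 = 0
Solving gives x = 1.
Check: H·(1, -1) = (-9, 9) = -9·(1, -1).

1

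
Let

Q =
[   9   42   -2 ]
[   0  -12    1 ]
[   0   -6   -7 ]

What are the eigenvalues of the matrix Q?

The characteristic polynomial is p(λ) = det(λI - Q).
Expanding along the first row, p(λ) = λ^3 + 10λ^2 - 81λ - 810.
Rational-root test: λ = -10 gives p(-10) = 0.
Dividing by (λ + 10) leaves λ^2 - 81.
The quadratic factors as (λ + 9)·(λ - 9).
Eigenvalues: -10, -9, 9.

-10, -9, 9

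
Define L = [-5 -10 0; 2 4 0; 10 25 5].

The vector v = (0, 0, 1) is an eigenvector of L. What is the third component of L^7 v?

First find the eigenvalue: Lv = (0, 0, 5) = 5·(0, 0, 1), so λ = 5.
Then L^7 v = λ^7·v = 5^7·(0, 0, 1) = 78125·(0, 0, 1) = (0, 0, 78125).

78125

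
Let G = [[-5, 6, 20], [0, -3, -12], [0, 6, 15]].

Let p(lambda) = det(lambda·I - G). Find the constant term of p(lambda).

p(lambda) = lambda^3 - 7·lambda^2 - 33·lambda + 135.
The constant term is 135.

135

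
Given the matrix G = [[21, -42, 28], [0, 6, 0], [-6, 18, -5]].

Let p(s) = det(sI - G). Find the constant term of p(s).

-378

p(s) = s^3 - 22s^2 + 159s - 378.
The constant term is -378.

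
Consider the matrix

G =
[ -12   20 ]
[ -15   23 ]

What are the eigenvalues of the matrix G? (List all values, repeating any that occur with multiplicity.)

3, 8

det(G - sI) = (-12 - s)(23 - s) - (20)·(-15) = s^2 - 11s + 24.
This factors as (s - 3)·(s - 8) = 0.
Eigenvalues: 3, 8.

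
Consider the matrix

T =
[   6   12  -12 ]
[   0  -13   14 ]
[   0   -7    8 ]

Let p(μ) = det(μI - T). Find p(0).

p(0) = det(0·I − T) = det(−T) = (−1)^3·det(T).
det(T) = -36, so p(0) = 36.

36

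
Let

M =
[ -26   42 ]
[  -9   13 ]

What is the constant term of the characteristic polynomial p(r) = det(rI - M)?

p(0) = det(0·I − M) = det(−M) = (−1)^2·det(M).
det(M) = 40, so p(0) = 40.

40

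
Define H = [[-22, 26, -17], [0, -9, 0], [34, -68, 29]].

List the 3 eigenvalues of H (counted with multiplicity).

-9, -5, 12

Set up det(tI - H) = 0.
Expanding along the first row, p(t) = t^3 + 2t^2 - 123t - 540.
Try t = -5: p(-5) = 0, so -5 is a root.
Factor out (t + 5): p(t) = (t + 5)·(t^2 - 3t - 108).
The quadratic factors as (t + 9)·(t - 12).
Eigenvalues: -9, -5, 12.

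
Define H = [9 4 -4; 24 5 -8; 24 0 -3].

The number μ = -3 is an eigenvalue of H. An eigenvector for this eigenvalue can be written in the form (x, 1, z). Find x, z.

0, 1

We need (H + 3I)v = 0.
H + 3I = [[12, 4, -4], [24, 8, -8], [24, 0, 0]].
Row 1: (12)·x + (4)·1 + (-4)·z = 0
Row 2: (24)·x + (8)·1 + (-8)·z = 0
Row 3: (24)·x + (0)·1 + (0)·z = 0
Solving gives x = 0, z = 1.
Check: H·(0, 1, 1) = (0, -3, -3) = -3·(0, 1, 1).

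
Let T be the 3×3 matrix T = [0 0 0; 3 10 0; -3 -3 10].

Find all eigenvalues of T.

T is lower triangular, so its eigenvalues are the diagonal entries.
Diagonal: 0, 10, 10.

0, 10, 10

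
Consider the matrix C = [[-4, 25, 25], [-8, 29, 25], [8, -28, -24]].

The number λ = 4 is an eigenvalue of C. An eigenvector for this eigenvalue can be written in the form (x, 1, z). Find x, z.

0, -1

We need (C - 4I)v = 0.
C - 4I = [[-8, 25, 25], [-8, 25, 25], [8, -28, -28]].
Row 1: (-8)·x + (25)·1 + (25)·z = 0
Row 2: (-8)·x + (25)·1 + (25)·z = 0
Row 3: (8)·x + (-28)·1 + (-28)·z = 0
Solving gives x = 0, z = -1.
Check: C·(0, 1, -1) = (0, 4, -4) = 4·(0, 1, -1).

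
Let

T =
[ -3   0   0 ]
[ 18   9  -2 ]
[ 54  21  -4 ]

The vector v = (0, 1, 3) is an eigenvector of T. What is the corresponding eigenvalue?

Compute Tv: T·(0, 1, 3) = (0, 3, 9).
Since Tv = λv, compare component 2: 3 = λ·1, so λ = 3.

3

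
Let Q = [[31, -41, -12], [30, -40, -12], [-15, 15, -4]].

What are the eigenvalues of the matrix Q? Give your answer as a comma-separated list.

Set up det(μI - Q) = 0.
Expanding along the first row, p(μ) = μ^3 + 13μ^2 + 26μ - 40.
Rational-root test: μ = 1 gives p(1) = 0.
Dividing by (μ - 1) leaves μ^2 + 14μ + 40.
The quadratic factors as (μ + 10)·(μ + 4).
Eigenvalues: -10, -4, 1.

-10, -4, 1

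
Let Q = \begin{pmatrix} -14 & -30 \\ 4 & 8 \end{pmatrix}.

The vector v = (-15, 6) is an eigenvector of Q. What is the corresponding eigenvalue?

Compute Qv: Q·(-15, 6) = (30, -12).
Since Qv = λv, compare component 1: 30 = λ·-15, so λ = -2.

-2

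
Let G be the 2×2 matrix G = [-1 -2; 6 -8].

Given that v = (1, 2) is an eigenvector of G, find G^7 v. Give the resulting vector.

First find the eigenvalue: Gv = (-5, -10) = -5·(1, 2), so λ = -5.
Then G^7 v = λ^7·v = (-5)^7·(1, 2) = -78125·(1, 2) = (-78125, -156250).

(-78125, -156250)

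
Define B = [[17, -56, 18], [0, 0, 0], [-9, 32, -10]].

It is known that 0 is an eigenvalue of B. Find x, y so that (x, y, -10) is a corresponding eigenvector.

We need (B)v = 0.
B = [[17, -56, 18], [0, 0, 0], [-9, 32, -10]].
Row 1: (17)·x + (-56)·y + (18)·-10 = 0
Row 2: (0)·x + (0)·y + (0)·-10 = 0
Row 3: (-9)·x + (32)·y + (-10)·-10 = 0
Solving gives x = 4, y = -2.
Check: B·(4, -2, -10) = (0, 0, 0) = 0·(4, -2, -10).

4, -2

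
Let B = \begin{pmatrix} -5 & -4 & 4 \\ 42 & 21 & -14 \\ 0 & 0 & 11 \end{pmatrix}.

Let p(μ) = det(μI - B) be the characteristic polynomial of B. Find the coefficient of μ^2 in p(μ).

The coefficient of μ^2 of det(μI - B) is −trace(B).
trace(B) = (-5) + (21) + (11) = 27, so the coefficient is -27.

-27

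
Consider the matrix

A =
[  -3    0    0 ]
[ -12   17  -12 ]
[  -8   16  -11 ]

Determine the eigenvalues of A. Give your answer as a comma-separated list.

-3, 1, 5

The characteristic polynomial is p(μ) = det(μI - A).
Expanding along the first row, p(μ) = μ^3 - 3μ^2 - 13μ + 15.
Rational-root test: μ = 5 gives p(5) = 0.
Factor out (μ - 5): p(μ) = (μ - 5)·(μ^2 + 2μ - 3).
The quadratic factors as (μ + 3)·(μ - 1).
Eigenvalues: -3, 1, 5.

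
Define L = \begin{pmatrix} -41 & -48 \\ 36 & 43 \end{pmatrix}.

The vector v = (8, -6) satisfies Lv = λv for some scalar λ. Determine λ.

-5

Compute Lv: L·(8, -6) = (-40, 30).
Since Lv = λv, compare component 1: -40 = λ·8, so λ = -5.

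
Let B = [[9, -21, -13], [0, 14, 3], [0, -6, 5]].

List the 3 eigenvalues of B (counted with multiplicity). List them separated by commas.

8, 9, 11

The characteristic polynomial is p(s) = det(sI - B).
Expanding along the first row, p(s) = s^3 - 28s^2 + 259s - 792.
Since p(9) = 0, s = 9 is a root.
Factor out (s - 9): p(s) = (s - 9)·(s^2 - 19s + 88).
The quadratic factors as (s - 8)·(s - 11).
Eigenvalues: 8, 9, 11.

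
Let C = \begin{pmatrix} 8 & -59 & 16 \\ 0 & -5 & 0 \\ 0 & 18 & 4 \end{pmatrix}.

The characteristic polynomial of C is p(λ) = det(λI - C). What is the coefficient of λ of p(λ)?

p(λ) = λ^3 - 7λ^2 - 28λ + 160.
The coefficient of λ is -28.

-28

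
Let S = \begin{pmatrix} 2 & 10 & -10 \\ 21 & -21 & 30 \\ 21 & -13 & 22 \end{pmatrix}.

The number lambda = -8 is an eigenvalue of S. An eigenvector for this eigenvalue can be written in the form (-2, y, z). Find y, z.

We need (S + 8I)v = 0.
S + 8I = [[10, 10, -10], [21, -13, 30], [21, -13, 30]].
Row 1: (10)·-2 + (10)·y + (-10)·z = 0
Row 2: (21)·-2 + (-13)·y + (30)·z = 0
Row 3: (21)·-2 + (-13)·y + (30)·z = 0
Solving gives y = 6, z = 4.
Check: S·(-2, 6, 4) = (16, -48, -32) = -8·(-2, 6, 4).

6, 4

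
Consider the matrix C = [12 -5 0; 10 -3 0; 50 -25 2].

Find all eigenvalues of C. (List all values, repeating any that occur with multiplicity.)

2, 2, 7

The characteristic polynomial is p(λ) = det(λI - C).
Expanding along the first row, p(λ) = λ^3 - 11λ^2 + 32λ - 28.
Since p(2) = 0, λ = 2 is a root.
Factor out (λ - 2): p(λ) = (λ - 2)·(λ^2 - 9λ + 14).
The quadratic factors as (λ - 2)·(λ - 7).
Eigenvalues: 2, 2, 7.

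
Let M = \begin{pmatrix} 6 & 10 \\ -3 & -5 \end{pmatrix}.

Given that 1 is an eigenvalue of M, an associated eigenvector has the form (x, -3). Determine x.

We need (M - 1I)v = 0.
M - 1I = [[5, 10], [-3, -6]].
Row 1: (5)·x + (10)·-3 = 0
Row 2: (-3)·x + (-6)·-3 = 0
Solving gives x = 6.
Check: M·(6, -3) = (6, -3) = 1·(6, -3).

6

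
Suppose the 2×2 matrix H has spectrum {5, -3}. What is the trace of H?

2

trace(H) is the sum of the eigenvalues: (5) + (-3) = 2.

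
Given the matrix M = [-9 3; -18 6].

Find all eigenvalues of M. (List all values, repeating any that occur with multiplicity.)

-3, 0

det(M - rI) = (-9 - r)(6 - r) - (3)·(-18) = r^2 + 3r.
This factors as (r + 3)·r = 0.
Eigenvalues: -3, 0.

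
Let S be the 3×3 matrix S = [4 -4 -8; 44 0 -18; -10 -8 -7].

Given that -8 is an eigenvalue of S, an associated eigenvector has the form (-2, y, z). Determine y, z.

2, -4

We need (S + 8I)v = 0.
S + 8I = [[12, -4, -8], [44, 8, -18], [-10, -8, 1]].
Row 1: (12)·-2 + (-4)·y + (-8)·z = 0
Row 2: (44)·-2 + (8)·y + (-18)·z = 0
Row 3: (-10)·-2 + (-8)·y + (1)·z = 0
Solving gives y = 2, z = -4.
Check: S·(-2, 2, -4) = (16, -16, 32) = -8·(-2, 2, -4).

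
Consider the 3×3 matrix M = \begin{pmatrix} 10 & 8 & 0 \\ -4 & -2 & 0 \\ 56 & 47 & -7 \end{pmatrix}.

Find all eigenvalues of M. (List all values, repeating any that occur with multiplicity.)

Set up det(λI - M) = 0.
Cofactor expansion gives p(λ) = λ^3 - λ^2 - 44λ + 84.
Rational-root test: λ = 6 gives p(6) = 0.
Dividing by (λ - 6) leaves λ^2 + 5λ - 14.
The quadratic factors as (λ + 7)·(λ - 2).
Eigenvalues: -7, 2, 6.

-7, 2, 6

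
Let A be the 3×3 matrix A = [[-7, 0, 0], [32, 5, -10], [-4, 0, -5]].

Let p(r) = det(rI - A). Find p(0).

p(0) = det(0·I − A) = det(−A) = (−1)^3·det(A).
det(A) = 175, so p(0) = -175.

-175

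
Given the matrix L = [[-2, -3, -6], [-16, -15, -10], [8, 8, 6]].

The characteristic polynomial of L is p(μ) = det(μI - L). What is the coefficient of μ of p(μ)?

p(μ) = μ^3 + 11μ^2 + 8μ - 20.
The coefficient of μ is 8.

8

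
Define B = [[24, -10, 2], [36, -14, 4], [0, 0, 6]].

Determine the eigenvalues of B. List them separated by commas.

Set up det(sI - B) = 0.
Cofactor expansion gives p(s) = s^3 - 16s^2 + 84s - 144.
Rational-root test: s = 4 gives p(4) = 0.
Dividing by (s - 4) leaves s^2 - 12s + 36.
The quadratic factor is (s - 6)^2.
Eigenvalues: 4, 6, 6.

4, 6, 6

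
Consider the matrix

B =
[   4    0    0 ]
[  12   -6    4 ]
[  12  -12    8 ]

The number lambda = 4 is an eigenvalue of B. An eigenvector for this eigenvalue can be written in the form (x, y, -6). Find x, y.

We need (B - 4I)v = 0.
B - 4I = [[0, 0, 0], [12, -10, 4], [12, -12, 4]].
Row 1: (0)·x + (0)·y + (0)·-6 = 0
Row 2: (12)·x + (-10)·y + (4)·-6 = 0
Row 3: (12)·x + (-12)·y + (4)·-6 = 0
Solving gives x = 2, y = 0.
Check: B·(2, 0, -6) = (8, 0, -24) = 4·(2, 0, -6).

2, 0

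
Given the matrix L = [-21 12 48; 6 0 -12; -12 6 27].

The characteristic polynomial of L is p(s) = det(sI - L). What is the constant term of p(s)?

0

p(s) = s^3 - 6s^2 + 9s.
The constant term is 0.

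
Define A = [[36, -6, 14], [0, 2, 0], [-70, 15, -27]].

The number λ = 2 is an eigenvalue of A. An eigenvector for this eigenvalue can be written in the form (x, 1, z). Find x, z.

-6, 15

We need (A - 2I)v = 0.
A - 2I = [[34, -6, 14], [0, 0, 0], [-70, 15, -29]].
Row 1: (34)·x + (-6)·1 + (14)·z = 0
Row 2: (0)·x + (0)·1 + (0)·z = 0
Row 3: (-70)·x + (15)·1 + (-29)·z = 0
Solving gives x = -6, z = 15.
Check: A·(-6, 1, 15) = (-12, 2, 30) = 2·(-6, 1, 15).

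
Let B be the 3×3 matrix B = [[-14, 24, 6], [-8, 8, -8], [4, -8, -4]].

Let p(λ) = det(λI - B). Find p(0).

p(0) = det(0·I − B) = det(−B) = (−1)^3·det(B).
det(B) = 0, so p(0) = 0.

0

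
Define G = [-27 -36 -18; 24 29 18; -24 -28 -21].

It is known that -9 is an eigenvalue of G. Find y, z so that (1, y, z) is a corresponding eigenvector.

We need (G + 9I)v = 0.
G + 9I = [[-18, -36, -18], [24, 38, 18], [-24, -28, -12]].
Row 1: (-18)·1 + (-36)·y + (-18)·z = 0
Row 2: (24)·1 + (38)·y + (18)·z = 0
Row 3: (-24)·1 + (-28)·y + (-12)·z = 0
Solving gives y = -3, z = 5.
Check: G·(1, -3, 5) = (-9, 27, -45) = -9·(1, -3, 5).

-3, 5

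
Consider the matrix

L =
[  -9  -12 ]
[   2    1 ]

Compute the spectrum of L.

-5, -3

det(L - lambda·I) = (-9 - lambda)(1 - lambda) - (-12)·(2) = lambda^2 + 8·lambda + 15.
This factors as (lambda + 5)·(lambda + 3) = 0.
Eigenvalues: -5, -3.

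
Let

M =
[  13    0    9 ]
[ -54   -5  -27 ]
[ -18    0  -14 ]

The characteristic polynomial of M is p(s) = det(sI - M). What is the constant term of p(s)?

-100

p(s) = s^3 + 6s^2 - 15s - 100.
The constant term is -100.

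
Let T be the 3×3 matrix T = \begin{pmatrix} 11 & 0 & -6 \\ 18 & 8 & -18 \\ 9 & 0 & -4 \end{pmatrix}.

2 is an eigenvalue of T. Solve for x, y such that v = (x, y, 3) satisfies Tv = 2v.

We need (T - 2I)v = 0.
T - 2I = [[9, 0, -6], [18, 6, -18], [9, 0, -6]].
Row 1: (9)·x + (0)·y + (-6)·3 = 0
Row 2: (18)·x + (6)·y + (-18)·3 = 0
Row 3: (9)·x + (0)·y + (-6)·3 = 0
Solving gives x = 2, y = 3.
Check: T·(2, 3, 3) = (4, 6, 6) = 2·(2, 3, 3).

2, 3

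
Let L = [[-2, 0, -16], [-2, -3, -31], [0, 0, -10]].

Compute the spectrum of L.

The characteristic polynomial is p(r) = det(rI - L).
Expanding the 3×3 determinant: p(r) = r^3 + 15r^2 + 56r + 60.
Rational-root test: r = -3 gives p(-3) = 0.
Dividing by (r + 3) leaves r^2 + 12r + 20.
The quadratic factors as (r + 10)·(r + 2).
Eigenvalues: -10, -3, -2.

-10, -3, -2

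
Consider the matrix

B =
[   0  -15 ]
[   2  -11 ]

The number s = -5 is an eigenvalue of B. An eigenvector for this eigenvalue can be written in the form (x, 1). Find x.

We need (B + 5I)v = 0.
B + 5I = [[5, -15], [2, -6]].
Row 1: (5)·x + (-15)·1 = 0
Row 2: (2)·x + (-6)·1 = 0
Solving gives x = 3.
Check: B·(3, 1) = (-15, -5) = -5·(3, 1).

3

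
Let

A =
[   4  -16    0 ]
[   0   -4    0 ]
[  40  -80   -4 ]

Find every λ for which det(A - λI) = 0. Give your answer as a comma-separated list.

Compute the characteristic polynomial p(μ) = det(μI - A).
Expanding the 3×3 determinant: p(μ) = μ^3 + 4μ^2 - 16μ - 64.
Try μ = 4: p(4) = 0, so 4 is a root.
Dividing by (μ - 4) leaves μ^2 + 8μ + 16.
The quadratic factor is (μ + 4)^2.
Eigenvalues: -4, -4, 4.

-4, -4, 4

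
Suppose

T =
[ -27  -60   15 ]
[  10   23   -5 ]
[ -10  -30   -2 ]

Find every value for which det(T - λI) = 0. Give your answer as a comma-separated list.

Set up det(rI - T) = 0.
Cofactor expansion gives p(r) = r^3 + 6r^2 - 13r - 42.
Try r = -2: p(-2) = 0, so -2 is a root.
Dividing by (r + 2) leaves r^2 + 4r - 21.
The quadratic factors as (r + 7)·(r - 3).
Eigenvalues: -7, -2, 3.

-7, -2, 3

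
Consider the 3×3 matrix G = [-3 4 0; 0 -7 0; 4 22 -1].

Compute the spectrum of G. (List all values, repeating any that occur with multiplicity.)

Set up det(lambda·I - G) = 0.
Cofactor expansion gives p(lambda) = lambda^3 + 11·lambda^2 + 31·lambda + 21.
Since p(-7) = 0, lambda = -7 is a root.
Dividing by (lambda + 7) leaves lambda^2 + 4·lambda + 3.
The quadratic factors as (lambda + 3)·(lambda + 1).
Eigenvalues: -7, -3, -1.

-7, -3, -1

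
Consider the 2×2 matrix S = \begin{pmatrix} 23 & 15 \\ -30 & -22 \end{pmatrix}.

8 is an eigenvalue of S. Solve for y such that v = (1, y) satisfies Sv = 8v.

-1

We need (S - 8I)v = 0.
S - 8I = [[15, 15], [-30, -30]].
Row 1: (15)·1 + (15)·y = 0
Row 2: (-30)·1 + (-30)·y = 0
Solving gives y = -1.
Check: S·(1, -1) = (8, -8) = 8·(1, -1).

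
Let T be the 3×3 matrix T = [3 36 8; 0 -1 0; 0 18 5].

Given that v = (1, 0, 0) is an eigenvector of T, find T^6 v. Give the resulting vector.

First find the eigenvalue: Tv = (3, 0, 0) = 3·(1, 0, 0), so λ = 3.
Then T^6 v = λ^6·v = 3^6·(1, 0, 0) = 729·(1, 0, 0) = (729, 0, 0).

(729, 0, 0)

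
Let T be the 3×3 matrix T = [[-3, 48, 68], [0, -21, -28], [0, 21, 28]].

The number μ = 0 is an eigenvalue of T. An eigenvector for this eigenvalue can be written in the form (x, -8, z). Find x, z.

8, 6

We need (T)v = 0.
T = [[-3, 48, 68], [0, -21, -28], [0, 21, 28]].
Row 1: (-3)·x + (48)·-8 + (68)·z = 0
Row 2: (0)·x + (-21)·-8 + (-28)·z = 0
Row 3: (0)·x + (21)·-8 + (28)·z = 0
Solving gives x = 8, z = 6.
Check: T·(8, -8, 6) = (0, 0, 0) = 0·(8, -8, 6).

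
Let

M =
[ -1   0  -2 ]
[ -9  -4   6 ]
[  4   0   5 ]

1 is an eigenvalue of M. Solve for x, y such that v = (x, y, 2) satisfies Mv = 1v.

We need (M - 1I)v = 0.
M - 1I = [[-2, 0, -2], [-9, -5, 6], [4, 0, 4]].
Row 1: (-2)·x + (0)·y + (-2)·2 = 0
Row 2: (-9)·x + (-5)·y + (6)·2 = 0
Row 3: (4)·x + (0)·y + (4)·2 = 0
Solving gives x = -2, y = 6.
Check: M·(-2, 6, 2) = (-2, 6, 2) = 1·(-2, 6, 2).

-2, 6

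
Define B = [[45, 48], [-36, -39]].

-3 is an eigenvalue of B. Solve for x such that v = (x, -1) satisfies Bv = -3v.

1

We need (B + 3I)v = 0.
B + 3I = [[48, 48], [-36, -36]].
Row 1: (48)·x + (48)·-1 = 0
Row 2: (-36)·x + (-36)·-1 = 0
Solving gives x = 1.
Check: B·(1, -1) = (-3, 3) = -3·(1, -1).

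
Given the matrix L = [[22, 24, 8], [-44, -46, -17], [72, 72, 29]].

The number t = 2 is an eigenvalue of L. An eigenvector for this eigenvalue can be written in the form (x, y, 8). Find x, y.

We need (L - 2I)v = 0.
L - 2I = [[20, 24, 8], [-44, -48, -17], [72, 72, 27]].
Row 1: (20)·x + (24)·y + (8)·8 = 0
Row 2: (-44)·x + (-48)·y + (-17)·8 = 0
Row 3: (72)·x + (72)·y + (27)·8 = 0
Solving gives x = -2, y = -1.
Check: L·(-2, -1, 8) = (-4, -2, 16) = 2·(-2, -1, 8).

-2, -1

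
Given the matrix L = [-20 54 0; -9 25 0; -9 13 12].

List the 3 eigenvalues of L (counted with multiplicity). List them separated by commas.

-2, 7, 12

The characteristic polynomial is p(lambda) = det(lambda·I - L).
Cofactor expansion gives p(lambda) = lambda^3 - 17·lambda^2 + 46·lambda + 168.
Rational-root test: lambda = -2 gives p(-2) = 0.
Factor out (lambda + 2): p(lambda) = (lambda + 2)·(lambda^2 - 19·lambda + 84).
The quadratic factors as (lambda - 7)·(lambda - 12).
Eigenvalues: -2, 7, 12.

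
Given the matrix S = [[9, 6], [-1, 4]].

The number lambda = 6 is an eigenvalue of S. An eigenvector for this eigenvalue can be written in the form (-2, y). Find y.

1

We need (S - 6I)v = 0.
S - 6I = [[3, 6], [-1, -2]].
Row 1: (3)·-2 + (6)·y = 0
Row 2: (-1)·-2 + (-2)·y = 0
Solving gives y = 1.
Check: S·(-2, 1) = (-12, 6) = 6·(-2, 1).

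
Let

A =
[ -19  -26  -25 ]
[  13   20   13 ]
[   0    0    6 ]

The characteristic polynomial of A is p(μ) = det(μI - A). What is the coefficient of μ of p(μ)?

p(μ) = μ^3 - 7μ^2 - 36μ + 252.
The coefficient of μ is -36.

-36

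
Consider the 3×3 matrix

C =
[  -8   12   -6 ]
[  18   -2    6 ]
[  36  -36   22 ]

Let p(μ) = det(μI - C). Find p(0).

p(0) = det(0·I − C) = det(−C) = (−1)^3·det(C).
det(C) = -80, so p(0) = 80.

80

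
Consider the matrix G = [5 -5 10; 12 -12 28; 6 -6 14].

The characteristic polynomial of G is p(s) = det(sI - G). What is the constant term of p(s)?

p(s) = s^3 - 7s^2 + 10s.
The constant term is 0.

0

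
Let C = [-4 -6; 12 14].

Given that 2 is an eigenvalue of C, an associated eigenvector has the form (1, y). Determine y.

-1

We need (C - 2I)v = 0.
C - 2I = [[-6, -6], [12, 12]].
Row 1: (-6)·1 + (-6)·y = 0
Row 2: (12)·1 + (12)·y = 0
Solving gives y = -1.
Check: C·(1, -1) = (2, -2) = 2·(1, -1).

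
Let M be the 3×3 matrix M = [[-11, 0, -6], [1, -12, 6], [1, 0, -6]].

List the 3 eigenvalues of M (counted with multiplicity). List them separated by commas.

Set up det(tI - M) = 0.
Expanding along the first row, p(t) = t^3 + 29t^2 + 276t + 864.
Try t = -8: p(-8) = 0, so -8 is a root.
Dividing by (t + 8) leaves t^2 + 21t + 108.
The quadratic factors as (t + 12)·(t + 9).
Eigenvalues: -12, -9, -8.

-12, -9, -8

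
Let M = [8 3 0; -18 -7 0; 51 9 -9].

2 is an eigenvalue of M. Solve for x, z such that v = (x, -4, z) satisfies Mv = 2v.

We need (M - 2I)v = 0.
M - 2I = [[6, 3, 0], [-18, -9, 0], [51, 9, -11]].
Row 1: (6)·x + (3)·-4 + (0)·z = 0
Row 2: (-18)·x + (-9)·-4 + (0)·z = 0
Row 3: (51)·x + (9)·-4 + (-11)·z = 0
Solving gives x = 2, z = 6.
Check: M·(2, -4, 6) = (4, -8, 12) = 2·(2, -4, 6).

2, 6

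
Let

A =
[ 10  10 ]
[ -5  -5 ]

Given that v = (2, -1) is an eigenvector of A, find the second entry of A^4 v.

First find the eigenvalue: Av = (10, -5) = 5·(2, -1), so λ = 5.
Then A^4 v = λ^4·v = 5^4·(2, -1) = 625·(2, -1) = (1250, -625).

-625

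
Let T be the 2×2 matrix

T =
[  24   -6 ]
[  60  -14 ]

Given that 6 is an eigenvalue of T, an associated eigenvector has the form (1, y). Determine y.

We need (T - 6I)v = 0.
T - 6I = [[18, -6], [60, -20]].
Row 1: (18)·1 + (-6)·y = 0
Row 2: (60)·1 + (-20)·y = 0
Solving gives y = 3.
Check: T·(1, 3) = (6, 18) = 6·(1, 3).

3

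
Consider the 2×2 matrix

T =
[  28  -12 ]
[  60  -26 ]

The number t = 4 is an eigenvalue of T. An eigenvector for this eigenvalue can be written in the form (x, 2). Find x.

1

We need (T - 4I)v = 0.
T - 4I = [[24, -12], [60, -30]].
Row 1: (24)·x + (-12)·2 = 0
Row 2: (60)·x + (-30)·2 = 0
Solving gives x = 1.
Check: T·(1, 2) = (4, 8) = 4·(1, 2).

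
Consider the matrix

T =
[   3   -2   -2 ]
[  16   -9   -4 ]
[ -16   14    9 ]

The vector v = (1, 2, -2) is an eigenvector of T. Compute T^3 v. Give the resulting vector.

(27, 54, -54)

First find the eigenvalue: Tv = (3, 6, -6) = 3·(1, 2, -2), so λ = 3.
Then T^3 v = λ^3·v = 3^3·(1, 2, -2) = 27·(1, 2, -2) = (27, 54, -54).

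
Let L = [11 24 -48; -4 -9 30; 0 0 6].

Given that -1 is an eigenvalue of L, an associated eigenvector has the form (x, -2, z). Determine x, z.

We need (L + 1I)v = 0.
L + 1I = [[12, 24, -48], [-4, -8, 30], [0, 0, 7]].
Row 1: (12)·x + (24)·-2 + (-48)·z = 0
Row 2: (-4)·x + (-8)·-2 + (30)·z = 0
Row 3: (0)·x + (0)·-2 + (7)·z = 0
Solving gives x = 4, z = 0.
Check: L·(4, -2, 0) = (-4, 2, 0) = -1·(4, -2, 0).

4, 0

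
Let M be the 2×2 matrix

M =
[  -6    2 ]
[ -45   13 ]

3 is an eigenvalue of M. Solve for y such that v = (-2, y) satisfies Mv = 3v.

-9

We need (M - 3I)v = 0.
M - 3I = [[-9, 2], [-45, 10]].
Row 1: (-9)·-2 + (2)·y = 0
Row 2: (-45)·-2 + (10)·y = 0
Solving gives y = -9.
Check: M·(-2, -9) = (-6, -27) = 3·(-2, -9).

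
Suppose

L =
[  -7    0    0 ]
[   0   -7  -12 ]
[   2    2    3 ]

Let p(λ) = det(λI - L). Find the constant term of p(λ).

p(λ) = λ^3 + 11λ^2 + 31λ + 21.
The constant term is 21.

21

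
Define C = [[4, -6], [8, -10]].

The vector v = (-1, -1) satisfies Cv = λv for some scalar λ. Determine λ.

-2

Compute Cv: C·(-1, -1) = (2, 2).
Since Cv = λv, compare component 1: 2 = λ·-1, so λ = -2.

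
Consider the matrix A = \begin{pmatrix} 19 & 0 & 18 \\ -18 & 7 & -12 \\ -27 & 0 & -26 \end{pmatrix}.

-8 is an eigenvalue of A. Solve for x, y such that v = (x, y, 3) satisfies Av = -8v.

We need (A + 8I)v = 0.
A + 8I = [[27, 0, 18], [-18, 15, -12], [-27, 0, -18]].
Row 1: (27)·x + (0)·y + (18)·3 = 0
Row 2: (-18)·x + (15)·y + (-12)·3 = 0
Row 3: (-27)·x + (0)·y + (-18)·3 = 0
Solving gives x = -2, y = 0.
Check: A·(-2, 0, 3) = (16, 0, -24) = -8·(-2, 0, 3).

-2, 0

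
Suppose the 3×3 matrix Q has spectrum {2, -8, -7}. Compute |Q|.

det(Q) is the product of the eigenvalues: (2) · (-8) · (-7) = 112.

112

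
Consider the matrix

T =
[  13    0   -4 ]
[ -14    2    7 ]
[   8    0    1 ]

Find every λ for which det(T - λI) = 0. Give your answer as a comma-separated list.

Compute the characteristic polynomial p(r) = det(rI - T).
Cofactor expansion gives p(r) = r^3 - 16r^2 + 73r - 90.
Try r = 2: p(2) = 0, so 2 is a root.
Dividing by (r - 2) leaves r^2 - 14r + 45.
The quadratic factors as (r - 5)·(r - 9).
Eigenvalues: 2, 5, 9.

2, 5, 9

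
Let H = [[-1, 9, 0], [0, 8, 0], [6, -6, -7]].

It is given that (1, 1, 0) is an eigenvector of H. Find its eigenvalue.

8

Compute Hv: H·(1, 1, 0) = (8, 8, 0).
Since Hv = λv, compare component 1: 8 = λ·1, so λ = 8.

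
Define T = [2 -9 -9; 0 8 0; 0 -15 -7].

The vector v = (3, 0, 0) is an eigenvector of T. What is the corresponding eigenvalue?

2

Compute Tv: T·(3, 0, 0) = (6, 0, 0).
Since Tv = λv, compare component 1: 6 = λ·3, so λ = 2.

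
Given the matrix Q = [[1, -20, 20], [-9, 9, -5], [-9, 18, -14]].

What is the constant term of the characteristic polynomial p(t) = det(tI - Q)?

36

p(0) = det(0·I − Q) = det(−Q) = (−1)^3·det(Q).
det(Q) = -36, so p(0) = 36.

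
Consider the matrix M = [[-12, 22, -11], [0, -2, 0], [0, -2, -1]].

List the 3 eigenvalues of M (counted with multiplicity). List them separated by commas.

Compute the characteristic polynomial p(λ) = det(λI - M).
Cofactor expansion gives p(λ) = λ^3 + 15λ^2 + 38λ + 24.
Rational-root test: λ = -1 gives p(-1) = 0.
Factor out (λ + 1): p(λ) = (λ + 1)·(λ^2 + 14λ + 24).
The quadratic factors as (λ + 12)·(λ + 2).
Eigenvalues: -12, -2, -1.

-12, -2, -1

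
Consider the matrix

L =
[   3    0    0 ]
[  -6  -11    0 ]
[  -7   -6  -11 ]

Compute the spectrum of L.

L is lower triangular, so its eigenvalues are the diagonal entries.
Diagonal: 3, -11, -11.

-11, -11, 3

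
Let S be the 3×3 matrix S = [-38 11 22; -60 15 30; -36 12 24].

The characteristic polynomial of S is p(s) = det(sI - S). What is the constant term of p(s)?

p(s) = s^3 - s^2 - 30s.
The constant term is 0.

0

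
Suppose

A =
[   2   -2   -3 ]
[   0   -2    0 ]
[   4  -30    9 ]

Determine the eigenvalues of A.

Set up det(sI - A) = 0.
Cofactor expansion gives p(s) = s^3 - 9s^2 + 8s + 60.
Rational-root test: s = -2 gives p(-2) = 0.
Dividing by (s + 2) leaves s^2 - 11s + 30.
The quadratic factors as (s - 5)·(s - 6).
Eigenvalues: -2, 5, 6.

-2, 5, 6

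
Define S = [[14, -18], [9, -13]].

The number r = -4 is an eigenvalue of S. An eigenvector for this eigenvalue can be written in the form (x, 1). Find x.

1

We need (S + 4I)v = 0.
S + 4I = [[18, -18], [9, -9]].
Row 1: (18)·x + (-18)·1 = 0
Row 2: (9)·x + (-9)·1 = 0
Solving gives x = 1.
Check: S·(1, 1) = (-4, -4) = -4·(1, 1).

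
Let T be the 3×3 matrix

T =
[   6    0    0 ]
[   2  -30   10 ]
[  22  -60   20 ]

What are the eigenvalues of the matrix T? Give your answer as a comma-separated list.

-10, 0, 6

Compute the characteristic polynomial p(λ) = det(λI - T).
Expanding the 3×3 determinant: p(λ) = λ^3 + 4λ^2 - 60λ.
Rational-root test: λ = 6 gives p(6) = 0.
Factor out (λ - 6): p(λ) = (λ - 6)·(λ^2 + 10λ).
The quadratic factors as (λ + 10)·λ.
Eigenvalues: -10, 0, 6.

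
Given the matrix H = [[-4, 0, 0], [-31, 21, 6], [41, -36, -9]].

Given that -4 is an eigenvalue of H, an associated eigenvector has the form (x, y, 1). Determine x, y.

We need (H + 4I)v = 0.
H + 4I = [[0, 0, 0], [-31, 25, 6], [41, -36, -5]].
Row 1: (0)·x + (0)·y + (0)·1 = 0
Row 2: (-31)·x + (25)·y + (6)·1 = 0
Row 3: (41)·x + (-36)·y + (-5)·1 = 0
Solving gives x = 1, y = 1.
Check: H·(1, 1, 1) = (-4, -4, -4) = -4·(1, 1, 1).

1, 1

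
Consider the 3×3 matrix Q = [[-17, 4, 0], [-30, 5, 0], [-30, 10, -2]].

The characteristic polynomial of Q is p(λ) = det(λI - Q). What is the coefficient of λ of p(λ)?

59

p(λ) = λ^3 + 14λ^2 + 59λ + 70.
The coefficient of λ is 59.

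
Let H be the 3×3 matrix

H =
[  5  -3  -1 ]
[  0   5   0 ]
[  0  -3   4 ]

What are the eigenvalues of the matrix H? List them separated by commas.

4, 5, 5

Set up det(tI - H) = 0.
Expanding along the first row, p(t) = t^3 - 14t^2 + 65t - 100.
Since p(4) = 0, t = 4 is a root.
Factor out (t - 4): p(t) = (t - 4)·(t^2 - 10t + 25).
The quadratic factor is (t - 5)^2.
Eigenvalues: 4, 5, 5.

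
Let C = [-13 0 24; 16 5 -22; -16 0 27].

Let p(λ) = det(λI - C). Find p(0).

-165

p(0) = det(0·I − C) = det(−C) = (−1)^3·det(C).
det(C) = 165, so p(0) = -165.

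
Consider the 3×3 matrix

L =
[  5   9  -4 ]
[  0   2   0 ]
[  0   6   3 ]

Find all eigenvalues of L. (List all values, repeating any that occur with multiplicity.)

Compute the characteristic polynomial p(t) = det(tI - L).
Expanding along the first row, p(t) = t^3 - 10t^2 + 31t - 30.
Rational-root test: t = 2 gives p(2) = 0.
Dividing by (t - 2) leaves t^2 - 8t + 15.
The quadratic factors as (t - 3)·(t - 5).
Eigenvalues: 2, 3, 5.

2, 3, 5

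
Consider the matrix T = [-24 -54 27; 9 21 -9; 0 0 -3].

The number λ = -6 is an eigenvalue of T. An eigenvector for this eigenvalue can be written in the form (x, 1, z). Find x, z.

-3, 0

We need (T + 6I)v = 0.
T + 6I = [[-18, -54, 27], [9, 27, -9], [0, 0, 3]].
Row 1: (-18)·x + (-54)·1 + (27)·z = 0
Row 2: (9)·x + (27)·1 + (-9)·z = 0
Row 3: (0)·x + (0)·1 + (3)·z = 0
Solving gives x = -3, z = 0.
Check: T·(-3, 1, 0) = (18, -6, 0) = -6·(-3, 1, 0).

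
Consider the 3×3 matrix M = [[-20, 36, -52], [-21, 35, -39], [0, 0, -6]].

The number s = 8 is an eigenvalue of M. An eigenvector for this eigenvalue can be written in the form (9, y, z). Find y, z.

7, 0

We need (M - 8I)v = 0.
M - 8I = [[-28, 36, -52], [-21, 27, -39], [0, 0, -14]].
Row 1: (-28)·9 + (36)·y + (-52)·z = 0
Row 2: (-21)·9 + (27)·y + (-39)·z = 0
Row 3: (0)·9 + (0)·y + (-14)·z = 0
Solving gives y = 7, z = 0.
Check: M·(9, 7, 0) = (72, 56, 0) = 8·(9, 7, 0).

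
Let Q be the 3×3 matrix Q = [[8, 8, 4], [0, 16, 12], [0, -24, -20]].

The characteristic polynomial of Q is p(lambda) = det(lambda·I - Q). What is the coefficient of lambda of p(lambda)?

-64

p(lambda) = lambda^3 - 4·lambda^2 - 64·lambda + 256.
The coefficient of lambda is -64.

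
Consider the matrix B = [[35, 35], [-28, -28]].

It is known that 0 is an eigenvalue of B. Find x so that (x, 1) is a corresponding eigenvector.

We need (B)v = 0.
B = [[35, 35], [-28, -28]].
Row 1: (35)·x + (35)·1 = 0
Row 2: (-28)·x + (-28)·1 = 0
Solving gives x = -1.
Check: B·(-1, 1) = (0, 0) = 0·(-1, 1).

-1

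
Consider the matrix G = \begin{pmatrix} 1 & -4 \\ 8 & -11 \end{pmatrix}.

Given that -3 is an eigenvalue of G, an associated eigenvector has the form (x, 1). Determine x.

We need (G + 3I)v = 0.
G + 3I = [[4, -4], [8, -8]].
Row 1: (4)·x + (-4)·1 = 0
Row 2: (8)·x + (-8)·1 = 0
Solving gives x = 1.
Check: G·(1, 1) = (-3, -3) = -3·(1, 1).

1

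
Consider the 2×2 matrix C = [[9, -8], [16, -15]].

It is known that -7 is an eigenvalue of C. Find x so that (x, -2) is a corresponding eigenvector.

-1

We need (C + 7I)v = 0.
C + 7I = [[16, -8], [16, -8]].
Row 1: (16)·x + (-8)·-2 = 0
Row 2: (16)·x + (-8)·-2 = 0
Solving gives x = -1.
Check: C·(-1, -2) = (7, 14) = -7·(-1, -2).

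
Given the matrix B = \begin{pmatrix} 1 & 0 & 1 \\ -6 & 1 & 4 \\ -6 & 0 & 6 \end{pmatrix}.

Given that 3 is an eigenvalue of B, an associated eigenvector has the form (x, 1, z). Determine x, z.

1, 2

We need (B - 3I)v = 0.
B - 3I = [[-2, 0, 1], [-6, -2, 4], [-6, 0, 3]].
Row 1: (-2)·x + (0)·1 + (1)·z = 0
Row 2: (-6)·x + (-2)·1 + (4)·z = 0
Row 3: (-6)·x + (0)·1 + (3)·z = 0
Solving gives x = 1, z = 2.
Check: B·(1, 1, 2) = (3, 3, 6) = 3·(1, 1, 2).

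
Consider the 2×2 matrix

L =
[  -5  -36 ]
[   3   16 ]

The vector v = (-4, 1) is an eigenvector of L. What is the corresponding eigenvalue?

4

Compute Lv: L·(-4, 1) = (-16, 4).
Since Lv = λv, compare component 1: -16 = λ·-4, so λ = 4.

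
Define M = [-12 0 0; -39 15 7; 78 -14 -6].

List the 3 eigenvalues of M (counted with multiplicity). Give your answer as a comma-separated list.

Compute the characteristic polynomial p(s) = det(sI - M).
Expanding along the first row, p(s) = s^3 + 3s^2 - 100s + 96.
Try s = 1: p(1) = 0, so 1 is a root.
Factor out (s - 1): p(s) = (s - 1)·(s^2 + 4s - 96).
The quadratic factors as (s + 12)·(s - 8).
Eigenvalues: -12, 1, 8.

-12, 1, 8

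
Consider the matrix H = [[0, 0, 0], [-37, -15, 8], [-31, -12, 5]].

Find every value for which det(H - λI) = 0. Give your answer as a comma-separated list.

The characteristic polynomial is p(t) = det(tI - H).
Cofactor expansion gives p(t) = t^3 + 10t^2 + 21t.
Rational-root test: t = 0 gives p(0) = 0.
Factor out t: p(t) = t·(t^2 + 10t + 21).
The quadratic factors as (t + 7)·(t + 3).
Eigenvalues: -7, -3, 0.

-7, -3, 0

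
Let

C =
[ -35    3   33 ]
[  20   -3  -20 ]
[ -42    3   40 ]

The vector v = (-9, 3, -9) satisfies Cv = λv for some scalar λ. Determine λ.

Compute Cv: C·(-9, 3, -9) = (27, -9, 27).
Since Cv = λv, compare component 1: 27 = λ·-9, so λ = -3.

-3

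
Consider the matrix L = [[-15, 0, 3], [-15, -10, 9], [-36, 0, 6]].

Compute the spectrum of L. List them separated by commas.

The characteristic polynomial is p(λ) = det(λI - L).
Expanding the 3×3 determinant: p(λ) = λ^3 + 19λ^2 + 108λ + 180.
Try λ = -10: p(-10) = 0, so -10 is a root.
Factor out (λ + 10): p(λ) = (λ + 10)·(λ^2 + 9λ + 18).
The quadratic factors as (λ + 6)·(λ + 3).
Eigenvalues: -10, -6, -3.

-10, -6, -3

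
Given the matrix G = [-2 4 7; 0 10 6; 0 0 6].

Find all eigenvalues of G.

-2, 6, 10

G is upper triangular, so its eigenvalues are the diagonal entries.
Diagonal: -2, 10, 6.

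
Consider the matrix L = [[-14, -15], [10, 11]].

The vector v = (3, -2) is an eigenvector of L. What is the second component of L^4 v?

First find the eigenvalue: Lv = (-12, 8) = -4·(3, -2), so λ = -4.
Then L^4 v = λ^4·v = (-4)^4·(3, -2) = 256·(3, -2) = (768, -512).

-512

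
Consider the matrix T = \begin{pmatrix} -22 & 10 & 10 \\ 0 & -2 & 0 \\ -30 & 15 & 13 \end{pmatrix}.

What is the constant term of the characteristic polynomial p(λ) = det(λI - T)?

28

p(0) = det(0·I − T) = det(−T) = (−1)^3·det(T).
det(T) = -28, so p(0) = 28.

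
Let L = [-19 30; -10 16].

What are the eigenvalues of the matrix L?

det(L - rI) = (-19 - r)(16 - r) - (30)·(-10) = r^2 + 3r - 4.
This factors as (r + 4)·(r - 1) = 0.
Eigenvalues: -4, 1.

-4, 1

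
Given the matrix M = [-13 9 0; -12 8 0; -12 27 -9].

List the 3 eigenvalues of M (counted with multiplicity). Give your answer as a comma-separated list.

-9, -4, -1

Compute the characteristic polynomial p(λ) = det(λI - M).
Cofactor expansion gives p(λ) = λ^3 + 14λ^2 + 49λ + 36.
Rational-root test: λ = -1 gives p(-1) = 0.
Factor out (λ + 1): p(λ) = (λ + 1)·(λ^2 + 13λ + 36).
The quadratic factors as (λ + 9)·(λ + 4).
Eigenvalues: -9, -4, -1.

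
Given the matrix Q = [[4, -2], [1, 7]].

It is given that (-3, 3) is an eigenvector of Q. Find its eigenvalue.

Compute Qv: Q·(-3, 3) = (-18, 18).
Since Qv = λv, compare component 1: -18 = λ·-3, so λ = 6.

6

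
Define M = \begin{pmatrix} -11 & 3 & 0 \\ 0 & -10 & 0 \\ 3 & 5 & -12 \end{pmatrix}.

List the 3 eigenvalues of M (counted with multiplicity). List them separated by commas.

The characteristic polynomial is p(s) = det(sI - M).
Expanding along the first row, p(s) = s^3 + 33s^2 + 362s + 1320.
Rational-root test: s = -11 gives p(-11) = 0.
Dividing by (s + 11) leaves s^2 + 22s + 120.
The quadratic factors as (s + 12)·(s + 10).
Eigenvalues: -12, -11, -10.

-12, -11, -10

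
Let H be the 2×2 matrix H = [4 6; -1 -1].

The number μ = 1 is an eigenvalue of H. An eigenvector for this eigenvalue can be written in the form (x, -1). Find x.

We need (H - 1I)v = 0.
H - 1I = [[3, 6], [-1, -2]].
Row 1: (3)·x + (6)·-1 = 0
Row 2: (-1)·x + (-2)·-1 = 0
Solving gives x = 2.
Check: H·(2, -1) = (2, -1) = 1·(2, -1).

2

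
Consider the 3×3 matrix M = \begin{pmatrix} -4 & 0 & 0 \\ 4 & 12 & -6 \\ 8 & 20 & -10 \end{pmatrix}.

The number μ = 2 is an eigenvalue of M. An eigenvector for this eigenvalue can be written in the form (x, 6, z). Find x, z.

We need (M - 2I)v = 0.
M - 2I = [[-6, 0, 0], [4, 10, -6], [8, 20, -12]].
Row 1: (-6)·x + (0)·6 + (0)·z = 0
Row 2: (4)·x + (10)·6 + (-6)·z = 0
Row 3: (8)·x + (20)·6 + (-12)·z = 0
Solving gives x = 0, z = 10.
Check: M·(0, 6, 10) = (0, 12, 20) = 2·(0, 6, 10).

0, 10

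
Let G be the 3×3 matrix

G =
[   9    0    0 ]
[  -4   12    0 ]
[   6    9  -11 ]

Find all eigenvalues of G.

G is lower triangular, so its eigenvalues are the diagonal entries.
Diagonal: 9, 12, -11.

-11, 9, 12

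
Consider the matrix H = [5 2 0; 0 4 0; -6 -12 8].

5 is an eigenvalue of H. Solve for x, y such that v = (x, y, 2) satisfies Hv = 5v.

We need (H - 5I)v = 0.
H - 5I = [[0, 2, 0], [0, -1, 0], [-6, -12, 3]].
Row 1: (0)·x + (2)·y + (0)·2 = 0
Row 2: (0)·x + (-1)·y + (0)·2 = 0
Row 3: (-6)·x + (-12)·y + (3)·2 = 0
Solving gives x = 1, y = 0.
Check: H·(1, 0, 2) = (5, 0, 10) = 5·(1, 0, 2).

1, 0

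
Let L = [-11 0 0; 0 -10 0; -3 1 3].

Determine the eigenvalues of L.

-11, -10, 3

L is lower triangular, so its eigenvalues are the diagonal entries.
Diagonal: -11, -10, 3.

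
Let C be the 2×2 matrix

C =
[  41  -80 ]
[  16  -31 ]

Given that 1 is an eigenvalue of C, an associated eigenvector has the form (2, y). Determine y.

We need (C - 1I)v = 0.
C - 1I = [[40, -80], [16, -32]].
Row 1: (40)·2 + (-80)·y = 0
Row 2: (16)·2 + (-32)·y = 0
Solving gives y = 1.
Check: C·(2, 1) = (2, 1) = 1·(2, 1).

1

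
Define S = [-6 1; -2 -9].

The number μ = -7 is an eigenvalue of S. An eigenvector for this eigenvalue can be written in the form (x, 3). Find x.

-3

We need (S + 7I)v = 0.
S + 7I = [[1, 1], [-2, -2]].
Row 1: (1)·x + (1)·3 = 0
Row 2: (-2)·x + (-2)·3 = 0
Solving gives x = -3.
Check: S·(-3, 3) = (21, -21) = -7·(-3, 3).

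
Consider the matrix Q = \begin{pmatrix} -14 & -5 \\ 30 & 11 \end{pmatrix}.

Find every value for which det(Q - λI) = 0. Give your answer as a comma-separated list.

det(Q - sI) = (-14 - s)(11 - s) - (-5)·(30) = s^2 + 3s - 4.
This factors as (s + 4)·(s - 1) = 0.
Eigenvalues: -4, 1.

-4, 1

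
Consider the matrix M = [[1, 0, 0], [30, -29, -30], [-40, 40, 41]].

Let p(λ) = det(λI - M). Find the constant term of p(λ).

-11

p(λ) = λ^3 - 13λ^2 + 23λ - 11.
The constant term is -11.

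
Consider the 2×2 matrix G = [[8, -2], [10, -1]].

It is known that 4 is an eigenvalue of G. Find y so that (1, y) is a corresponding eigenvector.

We need (G - 4I)v = 0.
G - 4I = [[4, -2], [10, -5]].
Row 1: (4)·1 + (-2)·y = 0
Row 2: (10)·1 + (-5)·y = 0
Solving gives y = 2.
Check: G·(1, 2) = (4, 8) = 4·(1, 2).

2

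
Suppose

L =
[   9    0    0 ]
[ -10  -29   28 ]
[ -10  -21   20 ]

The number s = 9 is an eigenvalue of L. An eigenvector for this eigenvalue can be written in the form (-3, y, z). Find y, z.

We need (L - 9I)v = 0.
L - 9I = [[0, 0, 0], [-10, -38, 28], [-10, -21, 11]].
Row 1: (0)·-3 + (0)·y + (0)·z = 0
Row 2: (-10)·-3 + (-38)·y + (28)·z = 0
Row 3: (-10)·-3 + (-21)·y + (11)·z = 0
Solving gives y = 3, z = 3.
Check: L·(-3, 3, 3) = (-27, 27, 27) = 9·(-3, 3, 3).

3, 3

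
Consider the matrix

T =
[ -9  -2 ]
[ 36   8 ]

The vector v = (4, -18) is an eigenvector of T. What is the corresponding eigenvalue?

0

Compute Tv: T·(4, -18) = (0, 0).
Since Tv = λv, compare component 1: 0 = λ·4, so λ = 0.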